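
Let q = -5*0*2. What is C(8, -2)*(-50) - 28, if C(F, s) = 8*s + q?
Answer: 772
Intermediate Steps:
q = 0 (q = 0*2 = 0)
C(F, s) = 8*s (C(F, s) = 8*s + 0 = 8*s)
C(8, -2)*(-50) - 28 = (8*(-2))*(-50) - 28 = -16*(-50) - 28 = 800 - 28 = 772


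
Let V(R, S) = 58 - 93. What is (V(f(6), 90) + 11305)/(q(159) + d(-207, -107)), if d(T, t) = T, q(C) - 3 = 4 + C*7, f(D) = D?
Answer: 11270/913 ≈ 12.344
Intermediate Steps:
q(C) = 7 + 7*C (q(C) = 3 + (4 + C*7) = 3 + (4 + 7*C) = 7 + 7*C)
V(R, S) = -35
(V(f(6), 90) + 11305)/(q(159) + d(-207, -107)) = (-35 + 11305)/((7 + 7*159) - 207) = 11270/((7 + 1113) - 207) = 11270/(1120 - 207) = 11270/913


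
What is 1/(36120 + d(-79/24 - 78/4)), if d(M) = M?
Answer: 24/866333 ≈ 2.7703e-5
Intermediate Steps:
1/(36120 + d(-79/24 - 78/4)) = 1/(36120 + (-79/24 - 78/4)) = 1/(36120 + (-79*1/24 - 78*¼)) = 1/(36120 + (-79/24 - 39/2)) = 1/(36120 - 547/24) = 1/(866333/24) = 24/866333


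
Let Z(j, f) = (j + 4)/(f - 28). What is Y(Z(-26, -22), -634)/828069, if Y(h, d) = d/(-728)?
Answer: 317/301417116 ≈ 1.0517e-6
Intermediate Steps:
Z(j, f) = (4 + j)/(-28 + f)
Y(h, d) = -d/728 (Y(h, d) = d*(-1/728) = -d/728)
Y(Z(-26, -22), -634)/828069 = -1/728*(-634)/828069 = (317/364)*(1/828069) = 317/301417116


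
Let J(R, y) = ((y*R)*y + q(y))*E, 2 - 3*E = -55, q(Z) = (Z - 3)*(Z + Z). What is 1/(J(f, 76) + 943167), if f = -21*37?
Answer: -1/84117097 ≈ -1.1888e-8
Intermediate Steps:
q(Z) = 2*Z*(-3 + Z) (q(Z) = (-3 + Z)*(2*Z) = 2*Z*(-3 + Z))
E = 19 (E = ⅔ - ⅓*(-55) = ⅔ + 55/3 = 19)
f = -777
J(R, y) = 19*R*y² + 38*y*(-3 + y) (J(R, y) = ((y*R)*y + 2*y*(-3 + y))*19 = ((R*y)*y + 2*y*(-3 + y))*19 = (R*y² + 2*y*(-3 + y))*19 = 19*R*y² + 38*y*(-3 + y))
1/(J(f, 76) + 943167) = 1/(19*76*(-6 + 2*76 - 777*76) + 943167) = 1/(19*76*(-6 + 152 - 59052) + 943167) = 1/(19*76*(-58906) + 943167) = 1/(-85060264 + 943167) = 1/(-84117097) = -1/84117097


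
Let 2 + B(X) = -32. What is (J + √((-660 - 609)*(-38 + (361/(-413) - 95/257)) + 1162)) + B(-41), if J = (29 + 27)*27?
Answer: 1478 + 2*√143534218818613/106141 ≈ 1703.7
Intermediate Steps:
B(X) = -34 (B(X) = -2 - 32 = -34)
J = 1512 (J = 56*27 = 1512)
(J + √((-660 - 609)*(-38 + (361/(-413) - 95/257)) + 1162)) + B(-41) = (1512 + √((-660 - 609)*(-38 + (361/(-413) - 95/257)) + 1162)) - 34 = (1512 + √(-1269*(-38 + (361*(-1/413) - 95*1/257)) + 1162)) - 34 = (1512 + √(-1269*(-38 + (-361/413 - 95/257)) + 1162)) - 34 = (1512 + √(-1269*(-38 - 132012/106141) + 1162)) - 34 = (1512 + √(-1269*(-4165370/106141) + 1162)) - 34 = (1512 + √(5285854530/106141 + 1162)) - 34 = (1512 + √(5409190372/106141)) - 34 = (1512 + 2*√143534218818613/106141) - 34 = 1478 + 2*√143534218818613/106141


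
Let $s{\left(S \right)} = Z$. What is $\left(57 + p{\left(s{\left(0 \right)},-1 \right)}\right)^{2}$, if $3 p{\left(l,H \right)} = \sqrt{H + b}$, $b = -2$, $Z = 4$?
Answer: $\frac{\left(171 + i \sqrt{3}\right)^{2}}{9} \approx 3248.7 + 65.818 i$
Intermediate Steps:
$s{\left(S \right)} = 4$
$p{\left(l,H \right)} = \frac{\sqrt{-2 + H}}{3}$ ($p{\left(l,H \right)} = \frac{\sqrt{H - 2}}{3} = \frac{\sqrt{-2 + H}}{3}$)
$\left(57 + p{\left(s{\left(0 \right)},-1 \right)}\right)^{2} = \left(57 + \frac{\sqrt{-2 - 1}}{3}\right)^{2} = \left(57 + \frac{\sqrt{-3}}{3}\right)^{2} = \left(57 + \frac{i \sqrt{3}}{3}\right)^{2}$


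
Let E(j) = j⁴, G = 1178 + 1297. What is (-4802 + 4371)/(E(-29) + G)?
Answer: -431/709756 ≈ -0.00060725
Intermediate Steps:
G = 2475
(-4802 + 4371)/(E(-29) + G) = (-4802 + 4371)/((-29)⁴ + 2475) = -431/(707281 + 2475) = -431/709756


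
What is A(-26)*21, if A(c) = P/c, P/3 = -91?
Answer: 441/2 ≈ 220.50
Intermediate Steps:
P = -273 (P = 3*(-91) = -273)
A(c) = -273/c
A(-26)*21 = -273/(-26)*21 = -273*(-1/26)*21 = (21/2)*21 = 441/2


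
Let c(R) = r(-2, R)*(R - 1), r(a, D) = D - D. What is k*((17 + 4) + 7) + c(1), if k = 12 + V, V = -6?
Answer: 168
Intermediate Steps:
r(a, D) = 0
c(R) = 0 (c(R) = 0*(R - 1) = 0*(-1 + R) = 0)
k = 6 (k = 12 - 6 = 6)
k*((17 + 4) + 7) + c(1) = 6*((17 + 4) + 7) + 0 = 6*(21 + 7) + 0 = 6*28 + 0 = 168 + 0 = 168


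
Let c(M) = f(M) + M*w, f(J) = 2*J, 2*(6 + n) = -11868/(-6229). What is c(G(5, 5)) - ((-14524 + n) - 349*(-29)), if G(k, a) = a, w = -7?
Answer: 27302002/6229 ≈ 4383.0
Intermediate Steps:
n = -31440/6229 (n = -6 + (-11868/(-6229))/2 = -6 + (-11868*(-1/6229))/2 = -6 + (½)*(11868/6229) = -6 + 5934/6229 = -31440/6229 ≈ -5.0474)
c(M) = -5*M (c(M) = 2*M + M*(-7) = 2*M - 7*M = -5*M)
c(G(5, 5)) - ((-14524 + n) - 349*(-29)) = -5*5 - ((-14524 - 31440/6229) - 349*(-29)) = -25 - (-90501436/6229 + 10121) = -25 - 1*(-27457727/6229) = -25 + 27457727/6229 = 27302002/6229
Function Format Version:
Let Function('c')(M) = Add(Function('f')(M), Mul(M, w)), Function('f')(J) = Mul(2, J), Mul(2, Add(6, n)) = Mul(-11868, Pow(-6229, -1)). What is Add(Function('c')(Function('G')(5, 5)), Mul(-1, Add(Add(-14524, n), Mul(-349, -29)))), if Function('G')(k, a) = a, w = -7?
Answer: Rational(27302002, 6229) ≈ 4383.0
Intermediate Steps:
n = Rational(-31440, 6229) (n = Add(-6, Mul(Rational(1, 2), Mul(-11868, Pow(-6229, -1)))) = Add(-6, Mul(Rational(1, 2), Mul(-11868, Rational(-1, 6229)))) = Add(-6, Mul(Rational(1, 2), Rational(11868, 6229))) = Add(-6, Rational(5934, 6229)) = Rational(-31440, 6229) ≈ -5.0474)
Function('c')(M) = Mul(-5, M) (Function('c')(M) = Add(Mul(2, M), Mul(M, -7)) = Add(Mul(2, M), Mul(-7, M)) = Mul(-5, M))
Add(Function('c')(Function('G')(5, 5)), Mul(-1, Add(Add(-14524, n), Mul(-349, -29)))) = Add(Mul(-5, 5), Mul(-1, Add(Add(-14524, Rational(-31440, 6229)), Mul(-349, -29)))) = Add(-25, Mul(-1, Add(Rational(-90501436, 6229), 10121))) = Add(-25, Mul(-1, Rational(-27457727, 6229))) = Add(-25, Rational(27457727, 6229)) = Rational(27302002, 6229)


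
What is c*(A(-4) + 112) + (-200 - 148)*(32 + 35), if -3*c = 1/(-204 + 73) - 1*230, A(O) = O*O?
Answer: -5306420/393 ≈ -13502.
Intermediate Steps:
A(O) = O**2
c = 30131/393 (c = -(1/(-204 + 73) - 1*230)/3 = -(1/(-131) - 230)/3 = -(-1/131 - 230)/3 = -1/3*(-30131/131) = 30131/393 ≈ 76.669)
c*(A(-4) + 112) + (-200 - 148)*(32 + 35) = 30131*((-4)**2 + 112)/393 + (-200 - 148)*(32 + 35) = 30131*(16 + 112)/393 - 348*67 = (30131/393)*128 - 23316 = 3856768/393 - 23316 = -5306420/393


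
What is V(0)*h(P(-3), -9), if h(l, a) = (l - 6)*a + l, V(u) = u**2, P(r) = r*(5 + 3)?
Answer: 0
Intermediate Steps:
P(r) = 8*r (P(r) = r*8 = 8*r)
h(l, a) = l + a*(-6 + l) (h(l, a) = (-6 + l)*a + l = a*(-6 + l) + l = l + a*(-6 + l))
V(0)*h(P(-3), -9) = 0**2*(8*(-3) - 6*(-9) - 72*(-3)) = 0*(-24 + 54 - 9*(-24)) = 0*(-24 + 54 + 216) = 0*246 = 0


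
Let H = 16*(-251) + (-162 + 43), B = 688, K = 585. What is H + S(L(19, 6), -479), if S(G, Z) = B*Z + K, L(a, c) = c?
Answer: -333102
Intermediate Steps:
H = -4135 (H = -4016 - 119 = -4135)
S(G, Z) = 585 + 688*Z (S(G, Z) = 688*Z + 585 = 585 + 688*Z)
H + S(L(19, 6), -479) = -4135 + (585 + 688*(-479)) = -4135 + (585 - 329552) = -4135 - 328967 = -333102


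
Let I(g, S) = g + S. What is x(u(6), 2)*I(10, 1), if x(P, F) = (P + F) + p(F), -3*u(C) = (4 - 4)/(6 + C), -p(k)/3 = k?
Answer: -44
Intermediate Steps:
I(g, S) = S + g
p(k) = -3*k
u(C) = 0 (u(C) = -(4 - 4)/(3*(6 + C)) = -0/(6 + C) = -⅓*0 = 0)
x(P, F) = P - 2*F (x(P, F) = (P + F) - 3*F = (F + P) - 3*F = P - 2*F)
x(u(6), 2)*I(10, 1) = (0 - 2*2)*(1 + 10) = (0 - 4)*11 = -4*11 = -44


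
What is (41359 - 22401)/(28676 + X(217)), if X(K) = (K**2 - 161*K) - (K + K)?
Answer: 9479/20197 ≈ 0.46933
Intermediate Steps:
X(K) = K**2 - 163*K (X(K) = (K**2 - 161*K) - 2*K = K**2 - 163*K)
(41359 - 22401)/(28676 + X(217)) = (41359 - 22401)/(28676 + 217*(-163 + 217)) = 18958/(28676 + 217*54) = 18958/(28676 + 11718) = 18958/40394 = 18958*(1/40394) = 9479/20197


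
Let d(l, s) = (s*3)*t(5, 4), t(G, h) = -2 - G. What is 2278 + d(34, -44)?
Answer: 3202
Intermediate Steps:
d(l, s) = -21*s (d(l, s) = (s*3)*(-2 - 1*5) = (3*s)*(-2 - 5) = (3*s)*(-7) = -21*s)
2278 + d(34, -44) = 2278 - 21*(-44) = 2278 + 924 = 3202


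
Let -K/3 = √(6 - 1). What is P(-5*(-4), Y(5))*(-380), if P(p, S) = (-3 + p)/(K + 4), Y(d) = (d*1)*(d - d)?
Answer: 25840/29 + 19380*√5/29 ≈ 2385.3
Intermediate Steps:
Y(d) = 0 (Y(d) = d*0 = 0)
K = -3*√5 (K = -3*√(6 - 1) = -3*√5 ≈ -6.7082)
P(p, S) = (-3 + p)/(4 - 3*√5) (P(p, S) = (-3 + p)/(-3*√5 + 4) = (-3 + p)/(4 - 3*√5))
P(-5*(-4), Y(5))*(-380) = ((-3 - 5*(-4))/(4 - 3*√5))*(-380) = ((-3 + 20)/(4 - 3*√5))*(-380) = (17/(4 - 3*√5))*(-380) = -6460/(4 - 3*√5)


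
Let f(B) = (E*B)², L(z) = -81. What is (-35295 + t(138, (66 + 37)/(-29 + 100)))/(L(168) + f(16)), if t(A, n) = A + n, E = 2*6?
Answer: -2496044/2611593 ≈ -0.95576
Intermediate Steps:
E = 12
f(B) = 144*B² (f(B) = (12*B)² = 144*B²)
(-35295 + t(138, (66 + 37)/(-29 + 100)))/(L(168) + f(16)) = (-35295 + (138 + (66 + 37)/(-29 + 100)))/(-81 + 144*16²) = (-35295 + (138 + 103/71))/(-81 + 144*256) = (-35295 + (138 + 103*(1/71)))/(-81 + 36864) = (-35295 + (138 + 103/71))/36783 = (-35295 + 9901/71)*(1/36783) = -2496044/71*1/36783 = -2496044/2611593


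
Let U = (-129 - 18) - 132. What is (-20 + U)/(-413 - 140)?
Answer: 299/553 ≈ 0.54069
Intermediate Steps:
U = -279 (U = -147 - 132 = -279)
(-20 + U)/(-413 - 140) = (-20 - 279)/(-413 - 140) = -299/(-553) = -299*(-1/553) = 299/553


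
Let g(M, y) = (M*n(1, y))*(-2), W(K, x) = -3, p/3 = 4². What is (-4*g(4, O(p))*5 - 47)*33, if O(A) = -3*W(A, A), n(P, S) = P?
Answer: 3729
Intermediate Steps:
p = 48 (p = 3*4² = 3*16 = 48)
O(A) = 9 (O(A) = -3*(-3) = 9)
g(M, y) = -2*M (g(M, y) = (M*1)*(-2) = M*(-2) = -2*M)
(-4*g(4, O(p))*5 - 47)*33 = (-(-8)*4*5 - 47)*33 = (-4*(-8)*5 - 47)*33 = (32*5 - 47)*33 = (160 - 47)*33 = 113*33 = 3729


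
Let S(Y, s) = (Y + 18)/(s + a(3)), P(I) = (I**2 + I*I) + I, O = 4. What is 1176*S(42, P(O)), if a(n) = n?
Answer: 23520/13 ≈ 1809.2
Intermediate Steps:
P(I) = I + 2*I**2 (P(I) = (I**2 + I**2) + I = 2*I**2 + I = I + 2*I**2)
S(Y, s) = (18 + Y)/(3 + s) (S(Y, s) = (Y + 18)/(s + 3) = (18 + Y)/(3 + s))
1176*S(42, P(O)) = 1176*((18 + 42)/(3 + 4*(1 + 2*4))) = 1176*(60/(3 + 4*(1 + 8))) = 1176*(60/(3 + 4*9)) = 1176*(60/(3 + 36)) = 1176*(60/39) = 1176*((1/39)*60) = 1176*(20/13) = 23520/13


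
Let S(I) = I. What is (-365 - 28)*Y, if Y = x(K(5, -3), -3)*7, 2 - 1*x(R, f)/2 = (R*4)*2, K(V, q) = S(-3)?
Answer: -143052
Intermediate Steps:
K(V, q) = -3
x(R, f) = 4 - 16*R (x(R, f) = 4 - 2*R*4*2 = 4 - 2*4*R*2 = 4 - 16*R)
Y = 364 (Y = (4 - 16*(-3))*7 = (4 + 48)*7 = 52*7 = 364)
(-365 - 28)*Y = (-365 - 28)*364 = -393*364 = -143052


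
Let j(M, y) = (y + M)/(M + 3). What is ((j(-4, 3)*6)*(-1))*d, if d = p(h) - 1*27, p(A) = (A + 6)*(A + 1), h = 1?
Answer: 78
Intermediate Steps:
p(A) = (1 + A)*(6 + A) (p(A) = (6 + A)*(1 + A) = (1 + A)*(6 + A))
j(M, y) = (M + y)/(3 + M)
d = -13 (d = (6 + 1² + 7*1) - 1*27 = (6 + 1 + 7) - 27 = 14 - 27 = -13)
((j(-4, 3)*6)*(-1))*d = ((((-4 + 3)/(3 - 4))*6)*(-1))*(-13) = (((-1/(-1))*6)*(-1))*(-13) = ((-1*(-1)*6)*(-1))*(-13) = ((1*6)*(-1))*(-13) = (6*(-1))*(-13) = -6*(-13) = 78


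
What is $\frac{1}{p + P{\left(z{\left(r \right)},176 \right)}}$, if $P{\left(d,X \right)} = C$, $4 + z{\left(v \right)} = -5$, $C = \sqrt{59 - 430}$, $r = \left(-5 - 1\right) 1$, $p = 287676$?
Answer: $\frac{287676}{82757481347} - \frac{i \sqrt{371}}{82757481347} \approx 3.4761 \cdot 10^{-6} - 2.3274 \cdot 10^{-10} i$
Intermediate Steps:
$r = -6$ ($r = \left(-6\right) 1 = -6$)
$C = i \sqrt{371}$ ($C = \sqrt{-371} = i \sqrt{371} \approx 19.261 i$)
$z{\left(v \right)} = -9$ ($z{\left(v \right)} = -4 - 5 = -9$)
$P{\left(d,X \right)} = i \sqrt{371}$
$\frac{1}{p + P{\left(z{\left(r \right)},176 \right)}} = \frac{1}{287676 + i \sqrt{371}}$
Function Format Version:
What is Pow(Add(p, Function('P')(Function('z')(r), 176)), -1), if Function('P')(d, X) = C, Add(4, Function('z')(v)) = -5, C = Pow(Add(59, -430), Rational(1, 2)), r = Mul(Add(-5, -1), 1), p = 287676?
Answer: Add(Rational(287676, 82757481347), Mul(Rational(-1, 82757481347), I, Pow(371, Rational(1, 2)))) ≈ Add(3.4761e-6, Mul(-2.3274e-10, I))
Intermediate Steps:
r = -6 (r = Mul(-6, 1) = -6)
C = Mul(I, Pow(371, Rational(1, 2))) (C = Pow(-371, Rational(1, 2)) = Mul(I, Pow(371, Rational(1, 2))) ≈ Mul(19.261, I))
Function('z')(v) = -9 (Function('z')(v) = Add(-4, -5) = -9)
Function('P')(d, X) = Mul(I, Pow(371, Rational(1, 2)))
Pow(Add(p, Function('P')(Function('z')(r), 176)), -1) = Pow(Add(287676, Mul(I, Pow(371, Rational(1, 2)))), -1)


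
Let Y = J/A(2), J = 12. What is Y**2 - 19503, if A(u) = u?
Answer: -19467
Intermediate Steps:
Y = 6 (Y = 12/2 = 12*(1/2) = 6)
Y**2 - 19503 = 6**2 - 19503 = 36 - 19503 = -19467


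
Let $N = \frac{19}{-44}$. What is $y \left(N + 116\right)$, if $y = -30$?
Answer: $- \frac{76275}{22} \approx -3467.0$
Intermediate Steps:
$N = - \frac{19}{44}$ ($N = 19 \left(- \frac{1}{44}\right) = - \frac{19}{44} \approx -0.43182$)
$y \left(N + 116\right) = - 30 \left(- \frac{19}{44} + 116\right) = \left(-30\right) \frac{5085}{44} = - \frac{76275}{22}$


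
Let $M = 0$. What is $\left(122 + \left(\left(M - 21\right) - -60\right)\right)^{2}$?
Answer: $25921$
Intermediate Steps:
$\left(122 + \left(\left(M - 21\right) - -60\right)\right)^{2} = \left(122 + \left(\left(0 - 21\right) - -60\right)\right)^{2} = \left(122 + \left(\left(0 - 21\right) + 60\right)\right)^{2} = \left(122 + \left(-21 + 60\right)\right)^{2} = \left(122 + 39\right)^{2} = 161^{2} = 25921$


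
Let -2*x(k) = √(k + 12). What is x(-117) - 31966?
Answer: -31966 - I*√105/2 ≈ -31966.0 - 5.1235*I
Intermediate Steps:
x(k) = -√(12 + k)/2 (x(k) = -√(k + 12)/2 = -√(12 + k)/2)
x(-117) - 31966 = -√(12 - 117)/2 - 31966 = -I*√105/2 - 31966 = -31966 - I*√105/2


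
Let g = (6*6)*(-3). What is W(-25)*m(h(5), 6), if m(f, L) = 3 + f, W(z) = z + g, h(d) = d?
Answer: -1064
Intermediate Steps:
g = -108 (g = 36*(-3) = -108)
W(z) = -108 + z (W(z) = z - 108 = -108 + z)
W(-25)*m(h(5), 6) = (-108 - 25)*(3 + 5) = -133*8 = -1064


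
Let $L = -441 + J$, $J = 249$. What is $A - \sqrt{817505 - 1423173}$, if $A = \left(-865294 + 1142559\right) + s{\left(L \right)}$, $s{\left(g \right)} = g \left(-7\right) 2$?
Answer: $279953 - 2 i \sqrt{151417} \approx 2.7995 \cdot 10^{5} - 778.25 i$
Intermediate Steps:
$L = -192$ ($L = -441 + 249 = -192$)
$s{\left(g \right)} = - 14 g$ ($s{\left(g \right)} = - 7 g 2 = - 14 g$)
$A = 279953$ ($A = \left(-865294 + 1142559\right) - -2688 = 277265 + 2688 = 279953$)
$A - \sqrt{817505 - 1423173} = 279953 - \sqrt{817505 - 1423173} = 279953 - \sqrt{-605668} = 279953 - 2 i \sqrt{151417}$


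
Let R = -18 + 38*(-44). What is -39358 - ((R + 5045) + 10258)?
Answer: -52971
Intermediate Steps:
R = -1690 (R = -18 - 1672 = -1690)
-39358 - ((R + 5045) + 10258) = -39358 - ((-1690 + 5045) + 10258) = -39358 - (3355 + 10258) = -39358 - 1*13613 = -39358 - 13613 = -52971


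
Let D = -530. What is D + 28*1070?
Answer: 29430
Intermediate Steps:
D + 28*1070 = -530 + 28*1070 = -530 + 29960 = 29430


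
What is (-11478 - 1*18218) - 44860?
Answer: -74556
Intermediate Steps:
(-11478 - 1*18218) - 44860 = (-11478 - 18218) - 44860 = -29696 - 44860 = -74556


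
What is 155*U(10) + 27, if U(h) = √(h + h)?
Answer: 27 + 310*√5 ≈ 720.18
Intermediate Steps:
U(h) = √2*√h (U(h) = √(2*h) = √2*√h)
155*U(10) + 27 = 155*(√2*√10) + 27 = 155*(2*√5) + 27 = 310*√5 + 27 = 27 + 310*√5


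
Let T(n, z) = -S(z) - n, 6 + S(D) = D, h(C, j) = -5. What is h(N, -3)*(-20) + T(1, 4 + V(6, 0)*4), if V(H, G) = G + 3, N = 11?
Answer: 89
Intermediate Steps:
V(H, G) = 3 + G
S(D) = -6 + D
T(n, z) = 6 - n - z (T(n, z) = -(-6 + z) - n = (6 - z) - n = 6 - n - z)
h(N, -3)*(-20) + T(1, 4 + V(6, 0)*4) = -5*(-20) + (6 - 1*1 - (4 + (3 + 0)*4)) = 100 + (6 - 1 - (4 + 3*4)) = 100 + (6 - 1 - (4 + 12)) = 100 + (6 - 1 - 1*16) = 100 + (6 - 1 - 16) = 100 - 11 = 89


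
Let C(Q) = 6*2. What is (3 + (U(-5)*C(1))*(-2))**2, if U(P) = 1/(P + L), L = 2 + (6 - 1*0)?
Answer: 25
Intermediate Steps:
L = 8 (L = 2 + (6 + 0) = 2 + 6 = 8)
U(P) = 1/(8 + P) (U(P) = 1/(P + 8) = 1/(8 + P))
C(Q) = 12
(3 + (U(-5)*C(1))*(-2))**2 = (3 + (12/(8 - 5))*(-2))**2 = (3 + (12/3)*(-2))**2 = (3 + ((1/3)*12)*(-2))**2 = (3 + 4*(-2))**2 = (3 - 8)**2 = (-5)**2 = 25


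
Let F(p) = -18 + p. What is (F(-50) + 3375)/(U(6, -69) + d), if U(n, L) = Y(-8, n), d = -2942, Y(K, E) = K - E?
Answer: -3307/2956 ≈ -1.1187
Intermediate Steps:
U(n, L) = -8 - n
(F(-50) + 3375)/(U(6, -69) + d) = ((-18 - 50) + 3375)/((-8 - 1*6) - 2942) = (-68 + 3375)/((-8 - 6) - 2942) = 3307/(-14 - 2942) = 3307/(-2956) = 3307*(-1/2956) = -3307/2956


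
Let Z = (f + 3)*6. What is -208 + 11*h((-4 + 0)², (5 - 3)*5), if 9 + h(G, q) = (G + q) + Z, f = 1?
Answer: 243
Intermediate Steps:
Z = 24 (Z = (1 + 3)*6 = 4*6 = 24)
h(G, q) = 15 + G + q (h(G, q) = -9 + ((G + q) + 24) = -9 + (24 + G + q) = 15 + G + q)
-208 + 11*h((-4 + 0)², (5 - 3)*5) = -208 + 11*(15 + (-4 + 0)² + (5 - 3)*5) = -208 + 11*(15 + (-4)² + 2*5) = -208 + 11*(15 + 16 + 10) = -208 + 11*41 = -208 + 451 = 243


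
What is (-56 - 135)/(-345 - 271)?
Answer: 191/616 ≈ 0.31006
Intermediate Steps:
(-56 - 135)/(-345 - 271) = -191/(-616) = -191*(-1/616) = 191/616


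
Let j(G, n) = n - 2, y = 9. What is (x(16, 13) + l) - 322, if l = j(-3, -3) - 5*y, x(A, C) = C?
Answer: -359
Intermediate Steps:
j(G, n) = -2 + n
l = -50 (l = (-2 - 3) - 5*9 = -5 - 45 = -50)
(x(16, 13) + l) - 322 = (13 - 50) - 322 = -37 - 322 = -359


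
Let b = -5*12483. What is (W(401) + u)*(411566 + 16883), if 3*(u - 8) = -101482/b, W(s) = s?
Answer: 32855477460463/187245 ≈ 1.7547e+8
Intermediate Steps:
b = -62415
u = 1599442/187245 (u = 8 + (-101482/(-62415))/3 = 8 + (-101482*(-1/62415))/3 = 8 + (⅓)*(101482/62415) = 8 + 101482/187245 = 1599442/187245 ≈ 8.5420)
(W(401) + u)*(411566 + 16883) = (401 + 1599442/187245)*(411566 + 16883) = (76684687/187245)*428449 = 32855477460463/187245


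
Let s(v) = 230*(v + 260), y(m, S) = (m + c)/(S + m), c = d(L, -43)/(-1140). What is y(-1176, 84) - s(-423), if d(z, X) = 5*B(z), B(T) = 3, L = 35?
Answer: 3111459457/82992 ≈ 37491.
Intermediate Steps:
d(z, X) = 15 (d(z, X) = 5*3 = 15)
c = -1/76 (c = 15/(-1140) = 15*(-1/1140) = -1/76 ≈ -0.013158)
y(m, S) = (-1/76 + m)/(S + m) (y(m, S) = (m - 1/76)/(S + m) = (-1/76 + m)/(S + m))
s(v) = 59800 + 230*v (s(v) = 230*(260 + v) = 59800 + 230*v)
y(-1176, 84) - s(-423) = (-1/76 - 1176)/(84 - 1176) - (59800 + 230*(-423)) = -89377/76/(-1092) - (59800 - 97290) = -1/1092*(-89377/76) - 1*(-37490) = 89377/82992 + 37490 = 3111459457/82992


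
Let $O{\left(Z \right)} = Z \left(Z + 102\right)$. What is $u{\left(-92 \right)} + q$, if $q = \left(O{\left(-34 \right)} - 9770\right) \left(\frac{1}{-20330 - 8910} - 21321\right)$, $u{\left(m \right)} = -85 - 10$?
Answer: $\frac{3766115324781}{14620} \approx 2.576 \cdot 10^{8}$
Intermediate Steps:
$O{\left(Z \right)} = Z \left(102 + Z\right)$
$u{\left(m \right)} = -95$
$q = \frac{3766116713681}{14620}$ ($q = \left(- 34 \left(102 - 34\right) - 9770\right) \left(\frac{1}{-20330 - 8910} - 21321\right) = \left(\left(-34\right) 68 - 9770\right) \left(\frac{1}{-29240} - 21321\right) = \left(-2312 - 9770\right) \left(- \frac{1}{29240} - 21321\right) = \left(-12082\right) \left(- \frac{623426041}{29240}\right) = \frac{3766116713681}{14620} \approx 2.576 \cdot 10^{8}$)
$u{\left(-92 \right)} + q = -95 + \frac{3766116713681}{14620} = \frac{3766115324781}{14620}$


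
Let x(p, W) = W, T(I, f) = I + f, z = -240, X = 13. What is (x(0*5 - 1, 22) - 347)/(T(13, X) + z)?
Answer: 325/214 ≈ 1.5187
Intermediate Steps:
(x(0*5 - 1, 22) - 347)/(T(13, X) + z) = (22 - 347)/((13 + 13) - 240) = -325/(26 - 240) = -325/(-214) = -325*(-1/214) = 325/214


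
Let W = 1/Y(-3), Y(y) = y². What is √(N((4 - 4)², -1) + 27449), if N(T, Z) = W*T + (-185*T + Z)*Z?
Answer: 15*√122 ≈ 165.68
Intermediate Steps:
W = ⅑ (W = 1/((-3)²) = 1/9 = ⅑ ≈ 0.11111)
N(T, Z) = T/9 + Z*(Z - 185*T) (N(T, Z) = T/9 + (-185*T + Z)*Z = T/9 + (Z - 185*T)*Z = T/9 + Z*(Z - 185*T))
√(N((4 - 4)², -1) + 27449) = √(((-1)² + (4 - 4)²/9 - 185*(4 - 4)²*(-1)) + 27449) = √((1 + (⅑)*0² - 185*0²*(-1)) + 27449) = √((1 + (⅑)*0 - 185*0*(-1)) + 27449) = √((1 + 0 + 0) + 27449) = √(1 + 27449) = √27450 = 15*√122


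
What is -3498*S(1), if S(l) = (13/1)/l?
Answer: -45474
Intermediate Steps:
S(l) = 13/l (S(l) = (13*1)/l = 13/l)
-3498*S(1) = -45474/1 = -45474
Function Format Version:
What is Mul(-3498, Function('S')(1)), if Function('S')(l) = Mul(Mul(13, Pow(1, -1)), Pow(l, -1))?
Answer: -45474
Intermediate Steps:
Function('S')(l) = Mul(13, Pow(l, -1)) (Function('S')(l) = Mul(Mul(13, 1), Pow(l, -1)) = Mul(13, Pow(l, -1)))
Mul(-3498, Function('S')(1)) = Mul(-3498, Mul(13, Pow(1, -1))) = Mul(-3498, Mul(13, 1)) = Mul(-3498, 13) = -45474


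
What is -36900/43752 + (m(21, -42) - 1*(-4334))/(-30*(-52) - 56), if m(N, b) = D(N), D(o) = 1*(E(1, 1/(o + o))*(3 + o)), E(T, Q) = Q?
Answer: 19563333/9596272 ≈ 2.0386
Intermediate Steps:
D(o) = (3 + o)/(2*o) (D(o) = 1*((3 + o)/(o + o)) = 1*((3 + o)/((2*o))) = 1*((1/(2*o))*(3 + o)) = 1*((3 + o)/(2*o)) = (3 + o)/(2*o))
m(N, b) = (3 + N)/(2*N)
-36900/43752 + (m(21, -42) - 1*(-4334))/(-30*(-52) - 56) = -36900/43752 + ((½)*(3 + 21)/21 - 1*(-4334))/(-30*(-52) - 56) = -36900*1/43752 + ((½)*(1/21)*24 + 4334)/(1560 - 56) = -3075/3646 + (4/7 + 4334)/1504 = -3075/3646 + (30342/7)*(1/1504) = -3075/3646 + 15171/5264 = 19563333/9596272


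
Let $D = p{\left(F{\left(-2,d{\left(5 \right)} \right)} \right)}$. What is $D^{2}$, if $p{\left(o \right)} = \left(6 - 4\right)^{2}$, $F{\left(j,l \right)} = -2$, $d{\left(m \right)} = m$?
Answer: $16$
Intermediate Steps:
$p{\left(o \right)} = 4$ ($p{\left(o \right)} = 2^{2} = 4$)
$D = 4$
$D^{2} = 4^{2} = 16$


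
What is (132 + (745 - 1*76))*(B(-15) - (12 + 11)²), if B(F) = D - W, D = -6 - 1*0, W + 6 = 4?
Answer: -426933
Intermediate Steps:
W = -2 (W = -6 + 4 = -2)
D = -6 (D = -6 + 0 = -6)
B(F) = -4 (B(F) = -6 - 1*(-2) = -6 + 2 = -4)
(132 + (745 - 1*76))*(B(-15) - (12 + 11)²) = (132 + (745 - 1*76))*(-4 - (12 + 11)²) = (132 + (745 - 76))*(-4 - 1*23²) = (132 + 669)*(-4 - 1*529) = 801*(-4 - 529) = 801*(-533) = -426933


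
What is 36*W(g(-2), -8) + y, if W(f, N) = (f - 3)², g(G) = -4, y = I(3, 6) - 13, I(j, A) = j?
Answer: 1754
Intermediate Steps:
y = -10 (y = 3 - 13 = -10)
W(f, N) = (-3 + f)²
36*W(g(-2), -8) + y = 36*(-3 - 4)² - 10 = 36*(-7)² - 10 = 36*49 - 10 = 1764 - 10 = 1754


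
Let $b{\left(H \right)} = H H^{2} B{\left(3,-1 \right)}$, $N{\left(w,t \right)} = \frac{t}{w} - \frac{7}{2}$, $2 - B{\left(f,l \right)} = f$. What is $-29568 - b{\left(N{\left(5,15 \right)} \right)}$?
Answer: $- \frac{236545}{8} \approx -29568.0$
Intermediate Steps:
$B{\left(f,l \right)} = 2 - f$
$N{\left(w,t \right)} = - \frac{7}{2} + \frac{t}{w}$ ($N{\left(w,t \right)} = \frac{t}{w} - \frac{7}{2} = - \frac{7}{2} + \frac{t}{w}$)
$b{\left(H \right)} = - H^{3}$ ($b{\left(H \right)} = H H^{2} \left(2 - 3\right) = H^{3} \left(2 - 3\right) = H^{3} \left(-1\right) = - H^{3}$)
$-29568 - b{\left(N{\left(5,15 \right)} \right)} = -29568 - - \left(- \frac{7}{2} + \frac{15}{5}\right)^{3} = -29568 - - \left(- \frac{7}{2} + 15 \cdot \frac{1}{5}\right)^{3} = -29568 - - \left(- \frac{7}{2} + 3\right)^{3} = -29568 - - \left(- \frac{1}{2}\right)^{3} = -29568 - \left(-1\right) \left(- \frac{1}{8}\right) = -29568 - \frac{1}{8} = - \frac{236545}{8}$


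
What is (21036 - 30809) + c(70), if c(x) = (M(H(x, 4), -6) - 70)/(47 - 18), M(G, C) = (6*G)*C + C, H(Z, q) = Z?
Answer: -286013/29 ≈ -9862.5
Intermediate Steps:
M(G, C) = C + 6*C*G (M(G, C) = 6*C*G + C = C + 6*C*G)
c(x) = -76/29 - 36*x/29 (c(x) = (-6*(1 + 6*x) - 70)/(47 - 18) = ((-6 - 36*x) - 70)/29 = (-76 - 36*x)*(1/29) = -76/29 - 36*x/29)
(21036 - 30809) + c(70) = (21036 - 30809) + (-76/29 - 36/29*70) = -9773 + (-76/29 - 2520/29) = -9773 - 2596/29 = -286013/29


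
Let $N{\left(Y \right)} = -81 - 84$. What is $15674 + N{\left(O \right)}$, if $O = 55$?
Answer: $15509$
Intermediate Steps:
$N{\left(Y \right)} = -165$
$15674 + N{\left(O \right)} = 15674 - 165 = 15509$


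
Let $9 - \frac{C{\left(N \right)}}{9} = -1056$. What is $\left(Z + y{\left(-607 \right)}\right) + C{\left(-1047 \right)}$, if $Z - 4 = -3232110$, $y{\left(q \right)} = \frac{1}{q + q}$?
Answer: $- \frac{3912140495}{1214} \approx -3.2225 \cdot 10^{6}$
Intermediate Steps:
$y{\left(q \right)} = \frac{1}{2 q}$
$C{\left(N \right)} = 9585$ ($C{\left(N \right)} = 81 - -9504 = 81 + 9504 = 9585$)
$Z = -3232106$ ($Z = 4 - 3232110 = -3232106$)
$\left(Z + y{\left(-607 \right)}\right) + C{\left(-1047 \right)} = \left(-3232106 + \frac{1}{2 \left(-607\right)}\right) + 9585 = \left(-3232106 + \frac{1}{2} \left(- \frac{1}{607}\right)\right) + 9585 = \left(-3232106 - \frac{1}{1214}\right) + 9585 = - \frac{3923776685}{1214} + 9585 = - \frac{3912140495}{1214}$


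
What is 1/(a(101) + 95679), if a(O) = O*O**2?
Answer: 1/1125980 ≈ 8.8812e-7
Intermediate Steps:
a(O) = O**3
1/(a(101) + 95679) = 1/(101**3 + 95679) = 1/(1030301 + 95679) = 1/1125980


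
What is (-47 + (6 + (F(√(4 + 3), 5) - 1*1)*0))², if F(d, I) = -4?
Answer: 1681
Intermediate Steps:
(-47 + (6 + (F(√(4 + 3), 5) - 1*1)*0))² = (-47 + (6 + (-4 - 1*1)*0))² = (-47 + (6 + (-4 - 1)*0))² = (-47 + (6 - 5*0))² = (-47 + (6 + 0))² = (-47 + 6)² = (-41)² = 1681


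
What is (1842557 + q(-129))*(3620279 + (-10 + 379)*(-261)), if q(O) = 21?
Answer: 6493189594660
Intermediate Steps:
(1842557 + q(-129))*(3620279 + (-10 + 379)*(-261)) = (1842557 + 21)*(3620279 + (-10 + 379)*(-261)) = 1842578*(3620279 + 369*(-261)) = 1842578*(3620279 - 96309) = 1842578*3523970 = 6493189594660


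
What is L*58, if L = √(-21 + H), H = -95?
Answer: 116*I*√29 ≈ 624.68*I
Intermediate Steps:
L = 2*I*√29 (L = √(-21 - 95) = √(-116) = 2*I*√29 ≈ 10.77*I)
L*58 = (2*I*√29)*58 = 116*I*√29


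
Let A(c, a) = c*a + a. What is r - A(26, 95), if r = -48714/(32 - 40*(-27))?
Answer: -1450497/556 ≈ -2608.8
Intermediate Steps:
A(c, a) = a + a*c (A(c, a) = a*c + a = a + a*c)
r = -24357/556 (r = -48714/(32 + 1080) = -48714/1112 = -48714*1/1112 = -24357/556 ≈ -43.808)
r - A(26, 95) = -24357/556 - 95*(1 + 26) = -24357/556 - 95*27 = -24357/556 - 1*2565 = -24357/556 - 2565 = -1450497/556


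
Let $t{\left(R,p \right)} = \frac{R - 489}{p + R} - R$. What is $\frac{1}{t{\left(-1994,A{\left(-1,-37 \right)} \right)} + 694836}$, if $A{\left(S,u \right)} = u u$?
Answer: $\frac{625}{435521233} \approx 1.4351 \cdot 10^{-6}$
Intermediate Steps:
$A{\left(S,u \right)} = u^{2}$
$t{\left(R,p \right)} = - R + \frac{-489 + R}{R + p}$ ($t{\left(R,p \right)} = \frac{-489 + R}{R + p} - R = - R + \frac{-489 + R}{R + p}$)
$\frac{1}{t{\left(-1994,A{\left(-1,-37 \right)} \right)} + 694836} = \frac{1}{\frac{-489 - 1994 - \left(-1994\right)^{2} - - 1994 \left(-37\right)^{2}}{-1994 + \left(-37\right)^{2}} + 694836} = \frac{1}{\frac{-489 - 1994 - 3976036 - \left(-1994\right) 1369}{-1994 + 1369} + 694836} = \frac{1}{\frac{-489 - 1994 - 3976036 + 2729786}{-625} + 694836} = \frac{1}{\left(- \frac{1}{625}\right) \left(-1248733\right) + 694836} = \frac{1}{\frac{1248733}{625} + 694836} = \frac{1}{\frac{435521233}{625}} = \frac{625}{435521233}$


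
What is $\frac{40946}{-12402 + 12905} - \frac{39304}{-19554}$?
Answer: $\frac{410213998}{4917831} \approx 83.414$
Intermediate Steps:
$\frac{40946}{-12402 + 12905} - \frac{39304}{-19554} = \frac{40946}{503} - - \frac{19652}{9777} = 40946 \cdot \frac{1}{503} + \frac{19652}{9777} = \frac{40946}{503} + \frac{19652}{9777} = \frac{410213998}{4917831}$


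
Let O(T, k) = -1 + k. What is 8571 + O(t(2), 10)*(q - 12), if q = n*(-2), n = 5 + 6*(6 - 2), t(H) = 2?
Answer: 7941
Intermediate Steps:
n = 29 (n = 5 + 6*4 = 5 + 24 = 29)
q = -58 (q = 29*(-2) = -58)
8571 + O(t(2), 10)*(q - 12) = 8571 + (-1 + 10)*(-58 - 12) = 8571 + 9*(-70) = 8571 - 630 = 7941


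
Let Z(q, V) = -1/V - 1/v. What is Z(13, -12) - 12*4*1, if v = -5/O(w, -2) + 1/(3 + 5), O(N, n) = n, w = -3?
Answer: -4057/84 ≈ -48.298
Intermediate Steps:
v = 21/8 (v = -5/(-2) + 1/(3 + 5) = -5*(-1/2) + 1/8 = 5/2 + 1*(1/8) = 5/2 + 1/8 = 21/8 ≈ 2.6250)
Z(q, V) = -8/21 - 1/V (Z(q, V) = -1/V - 1/21/8 = -1/V - 1*8/21 = -1/V - 8/21 = -8/21 - 1/V)
Z(13, -12) - 12*4*1 = (-8/21 - 1/(-12)) - 12*4*1 = (-8/21 - 1*(-1/12)) - 48*1 = (-8/21 + 1/12) - 48 = -25/84 - 48 = -4057/84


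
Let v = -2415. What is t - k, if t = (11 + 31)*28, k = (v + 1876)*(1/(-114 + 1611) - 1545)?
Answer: -1244873224/1497 ≈ -8.3158e+5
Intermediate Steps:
k = 1246633696/1497 (k = (-2415 + 1876)*(1/(-114 + 1611) - 1545) = -539*(1/1497 - 1545) = -539*(-2312864/1497) = 1246633696/1497 ≈ 8.3276e+5)
t = 1176 (t = 42*28 = 1176)
t - k = 1176 - 1*1246633696/1497 = 1176 - 1246633696/1497 = -1244873224/1497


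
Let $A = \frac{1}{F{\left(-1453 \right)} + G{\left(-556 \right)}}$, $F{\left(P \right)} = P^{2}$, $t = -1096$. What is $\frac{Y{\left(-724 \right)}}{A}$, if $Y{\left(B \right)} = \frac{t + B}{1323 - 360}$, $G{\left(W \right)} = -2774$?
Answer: $- \frac{35863100}{9} \approx -3.9848 \cdot 10^{6}$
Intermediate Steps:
$Y{\left(B \right)} = - \frac{1096}{963} + \frac{B}{963}$ ($Y{\left(B \right)} = \frac{-1096 + B}{1323 - 360} = \frac{-1096 + B}{963} = \left(-1096 + B\right) \frac{1}{963} = - \frac{1096}{963} + \frac{B}{963}$)
$A = \frac{1}{2108435}$ ($A = \frac{1}{\left(-1453\right)^{2} - 2774} = \frac{1}{2111209 - 2774} = \frac{1}{2108435} \approx 4.7429 \cdot 10^{-7}$)
$\frac{Y{\left(-724 \right)}}{A} = \left(- \frac{1096}{963} + \frac{1}{963} \left(-724\right)\right) \frac{1}{\frac{1}{2108435}} = \left(- \frac{1096}{963} - \frac{724}{963}\right) 2108435 = \left(- \frac{1820}{963}\right) 2108435 = - \frac{35863100}{9}$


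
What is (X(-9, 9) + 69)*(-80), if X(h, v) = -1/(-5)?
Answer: -5536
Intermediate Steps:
X(h, v) = 1/5 (X(h, v) = -1*(-1/5) = 1/5)
(X(-9, 9) + 69)*(-80) = (1/5 + 69)*(-80) = (346/5)*(-80) = -5536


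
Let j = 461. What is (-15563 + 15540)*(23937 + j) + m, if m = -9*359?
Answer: -564385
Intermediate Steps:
m = -3231
(-15563 + 15540)*(23937 + j) + m = (-15563 + 15540)*(23937 + 461) - 3231 = -23*24398 - 3231 = -561154 - 3231 = -564385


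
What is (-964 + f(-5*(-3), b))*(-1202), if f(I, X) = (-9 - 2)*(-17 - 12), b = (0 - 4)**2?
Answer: 775290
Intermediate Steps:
b = 16 (b = (-4)**2 = 16)
f(I, X) = 319 (f(I, X) = -11*(-29) = 319)
(-964 + f(-5*(-3), b))*(-1202) = (-964 + 319)*(-1202) = -645*(-1202) = 775290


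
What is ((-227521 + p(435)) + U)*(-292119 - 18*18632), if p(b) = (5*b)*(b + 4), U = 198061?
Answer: -580661910675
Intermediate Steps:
p(b) = 5*b*(4 + b) (p(b) = (5*b)*(4 + b) = 5*b*(4 + b))
((-227521 + p(435)) + U)*(-292119 - 18*18632) = ((-227521 + 5*435*(4 + 435)) + 198061)*(-292119 - 18*18632) = ((-227521 + 5*435*439) + 198061)*(-292119 - 335376) = ((-227521 + 954825) + 198061)*(-627495) = (727304 + 198061)*(-627495) = 925365*(-627495) = -580661910675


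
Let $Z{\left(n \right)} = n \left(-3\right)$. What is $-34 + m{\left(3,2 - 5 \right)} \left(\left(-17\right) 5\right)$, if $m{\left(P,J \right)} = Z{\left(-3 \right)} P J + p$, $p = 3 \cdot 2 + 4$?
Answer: $6001$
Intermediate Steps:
$Z{\left(n \right)} = - 3 n$
$p = 10$ ($p = 6 + 4 = 10$)
$m{\left(P,J \right)} = 10 + 9 J P$ ($m{\left(P,J \right)} = \left(-3\right) \left(-3\right) P J + 10 = 9 P J + 10 = 9 J P + 10 = 10 + 9 J P$)
$-34 + m{\left(3,2 - 5 \right)} \left(\left(-17\right) 5\right) = -34 + \left(10 + 9 \left(2 - 5\right) 3\right) \left(\left(-17\right) 5\right) = -34 + \left(10 + 9 \left(-3\right) 3\right) \left(-85\right) = -34 + \left(10 - 81\right) \left(-85\right) = -34 - -6035 = -34 + 6035 = 6001$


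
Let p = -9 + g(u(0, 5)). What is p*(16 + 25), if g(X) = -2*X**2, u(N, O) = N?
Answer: -369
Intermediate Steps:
p = -9 (p = -9 - 2*0**2 = -9 - 2*0 = -9 + 0 = -9)
p*(16 + 25) = -9*(16 + 25) = -9*41 = -369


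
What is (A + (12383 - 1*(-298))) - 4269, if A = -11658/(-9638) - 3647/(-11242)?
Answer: 65114981441/7739314 ≈ 8413.5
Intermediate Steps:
A = 11872073/7739314 (A = -11658*(-1/9638) - 3647*(-1/11242) = 5829/4819 + 521/1606 = 11872073/7739314 ≈ 1.5340)
(A + (12383 - 1*(-298))) - 4269 = (11872073/7739314 + (12383 - 1*(-298))) - 4269 = (11872073/7739314 + (12383 + 298)) - 4269 = (11872073/7739314 + 12681) - 4269 = 98154112907/7739314 - 4269 = 65114981441/7739314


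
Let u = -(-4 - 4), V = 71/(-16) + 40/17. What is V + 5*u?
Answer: 10313/272 ≈ 37.915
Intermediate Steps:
V = -567/272 (V = 71*(-1/16) + 40*(1/17) = -71/16 + 40/17 = -567/272 ≈ -2.0846)
u = 8 (u = -1*(-8) = 8)
V + 5*u = -567/272 + 5*8 = -567/272 + 40 = 10313/272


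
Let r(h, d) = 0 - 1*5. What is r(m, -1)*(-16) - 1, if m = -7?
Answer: 79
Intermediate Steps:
r(h, d) = -5 (r(h, d) = 0 - 5 = -5)
r(m, -1)*(-16) - 1 = -5*(-16) - 1 = 80 - 1 = 79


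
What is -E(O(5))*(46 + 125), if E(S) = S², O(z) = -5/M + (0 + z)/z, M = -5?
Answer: -684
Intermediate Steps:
O(z) = 2 (O(z) = -5/(-5) + (0 + z)/z = -5*(-⅕) + z/z = 1 + 1 = 2)
-E(O(5))*(46 + 125) = -2²*(46 + 125) = -4*171 = -1*684 = -684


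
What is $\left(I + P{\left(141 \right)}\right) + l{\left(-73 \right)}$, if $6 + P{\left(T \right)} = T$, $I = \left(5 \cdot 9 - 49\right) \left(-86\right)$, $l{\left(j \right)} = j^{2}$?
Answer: $5808$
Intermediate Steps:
$I = 344$ ($I = \left(45 - 49\right) \left(-86\right) = \left(-4\right) \left(-86\right) = 344$)
$P{\left(T \right)} = -6 + T$
$\left(I + P{\left(141 \right)}\right) + l{\left(-73 \right)} = \left(344 + \left(-6 + 141\right)\right) + \left(-73\right)^{2} = \left(344 + 135\right) + 5329 = 479 + 5329 = 5808$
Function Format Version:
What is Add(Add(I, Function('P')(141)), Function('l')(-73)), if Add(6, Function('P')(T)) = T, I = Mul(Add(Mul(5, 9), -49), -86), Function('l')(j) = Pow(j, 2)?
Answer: 5808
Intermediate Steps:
I = 344 (I = Mul(Add(45, -49), -86) = Mul(-4, -86) = 344)
Function('P')(T) = Add(-6, T)
Add(Add(I, Function('P')(141)), Function('l')(-73)) = Add(Add(344, Add(-6, 141)), Pow(-73, 2)) = Add(Add(344, 135), 5329) = Add(479, 5329) = 5808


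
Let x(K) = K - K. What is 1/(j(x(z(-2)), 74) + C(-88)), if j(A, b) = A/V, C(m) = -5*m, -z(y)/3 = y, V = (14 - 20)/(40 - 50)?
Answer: 1/440 ≈ 0.0022727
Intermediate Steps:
V = ⅗ (V = -6/(-10) = -6*(-⅒) = ⅗ ≈ 0.60000)
z(y) = -3*y
x(K) = 0
j(A, b) = 5*A/3 (j(A, b) = A/(⅗) = A*(5/3) = 5*A/3)
1/(j(x(z(-2)), 74) + C(-88)) = 1/((5/3)*0 - 5*(-88)) = 1/(0 + 440) = 1/440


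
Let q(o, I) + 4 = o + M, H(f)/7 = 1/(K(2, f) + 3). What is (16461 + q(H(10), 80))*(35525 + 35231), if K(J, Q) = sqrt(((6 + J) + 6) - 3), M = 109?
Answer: 1171400958 + 247646*sqrt(11) ≈ 1.1722e+9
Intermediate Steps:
K(J, Q) = sqrt(9 + J) (K(J, Q) = sqrt((12 + J) - 3) = sqrt(9 + J))
H(f) = 7/(3 + sqrt(11)) (H(f) = 7/(sqrt(9 + 2) + 3) = 7/(sqrt(11) + 3) = 7/(3 + sqrt(11)))
q(o, I) = 105 + o (q(o, I) = -4 + (o + 109) = -4 + (109 + o) = 105 + o)
(16461 + q(H(10), 80))*(35525 + 35231) = (16461 + (105 + (-21/2 + 7*sqrt(11)/2)))*(35525 + 35231) = (16461 + (189/2 + 7*sqrt(11)/2))*70756 = (33111/2 + 7*sqrt(11)/2)*70756 = 1171400958 + 247646*sqrt(11)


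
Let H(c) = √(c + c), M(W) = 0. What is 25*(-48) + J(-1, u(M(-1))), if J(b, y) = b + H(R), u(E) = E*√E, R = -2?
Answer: -1201 + 2*I ≈ -1201.0 + 2.0*I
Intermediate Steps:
u(E) = E^(3/2)
H(c) = √2*√c (H(c) = √(2*c) = √2*√c)
J(b, y) = b + 2*I (J(b, y) = b + √2*√(-2) = b + √2*(I*√2) = b + 2*I)
25*(-48) + J(-1, u(M(-1))) = 25*(-48) + (-1 + 2*I) = -1200 + (-1 + 2*I) = -1201 + 2*I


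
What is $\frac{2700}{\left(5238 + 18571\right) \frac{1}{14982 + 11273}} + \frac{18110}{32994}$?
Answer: $\frac{1169663174995}{392777073} \approx 2977.9$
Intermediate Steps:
$\frac{2700}{\left(5238 + 18571\right) \frac{1}{14982 + 11273}} + \frac{18110}{32994} = \frac{2700}{23809 \cdot \frac{1}{26255}} + 18110 \cdot \frac{1}{32994} = \frac{2700}{23809 \cdot \frac{1}{26255}} + \frac{9055}{16497} = \frac{2700}{\frac{23809}{26255}} + \frac{9055}{16497} = 2700 \cdot \frac{26255}{23809} + \frac{9055}{16497} = \frac{70888500}{23809} + \frac{9055}{16497} = \frac{1169663174995}{392777073}$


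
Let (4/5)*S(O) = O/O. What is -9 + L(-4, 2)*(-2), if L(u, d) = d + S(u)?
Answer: -31/2 ≈ -15.500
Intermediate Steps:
S(O) = 5/4 (S(O) = 5*(O/O)/4 = (5/4)*1 = 5/4)
L(u, d) = 5/4 + d (L(u, d) = d + 5/4 = 5/4 + d)
-9 + L(-4, 2)*(-2) = -9 + (5/4 + 2)*(-2) = -9 + (13/4)*(-2) = -9 - 13/2 = -31/2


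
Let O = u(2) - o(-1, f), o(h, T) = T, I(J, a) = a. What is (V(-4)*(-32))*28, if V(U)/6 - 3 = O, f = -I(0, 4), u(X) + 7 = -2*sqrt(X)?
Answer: 10752*sqrt(2) ≈ 15206.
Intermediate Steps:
u(X) = -7 - 2*sqrt(X)
f = -4 (f = -1*4 = -4)
O = -3 - 2*sqrt(2) (O = (-7 - 2*sqrt(2)) - 1*(-4) = (-7 - 2*sqrt(2)) + 4 = -3 - 2*sqrt(2) ≈ -5.8284)
V(U) = -12*sqrt(2) (V(U) = 18 + 6*(-3 - 2*sqrt(2)) = 18 + (-18 - 12*sqrt(2)) = -12*sqrt(2))
(V(-4)*(-32))*28 = (-12*sqrt(2)*(-32))*28 = (384*sqrt(2))*28 = 10752*sqrt(2)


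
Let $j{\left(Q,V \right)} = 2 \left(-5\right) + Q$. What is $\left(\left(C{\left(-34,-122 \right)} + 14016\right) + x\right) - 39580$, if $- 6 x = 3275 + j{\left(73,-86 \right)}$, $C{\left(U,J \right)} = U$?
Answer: $- \frac{78463}{3} \approx -26154.0$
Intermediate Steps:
$j{\left(Q,V \right)} = -10 + Q$
$x = - \frac{1669}{3}$ ($x = - \frac{3275 + \left(-10 + 73\right)}{6} = - \frac{3275 + 63}{6} = \left(- \frac{1}{6}\right) 3338 = - \frac{1669}{3} \approx -556.33$)
$\left(\left(C{\left(-34,-122 \right)} + 14016\right) + x\right) - 39580 = \left(\left(-34 + 14016\right) - \frac{1669}{3}\right) - 39580 = \left(13982 - \frac{1669}{3}\right) - 39580 = \frac{40277}{3} - 39580 = - \frac{78463}{3}$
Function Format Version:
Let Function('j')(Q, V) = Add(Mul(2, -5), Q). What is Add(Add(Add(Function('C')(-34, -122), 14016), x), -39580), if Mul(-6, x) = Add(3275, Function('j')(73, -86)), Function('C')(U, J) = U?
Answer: Rational(-78463, 3) ≈ -26154.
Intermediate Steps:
Function('j')(Q, V) = Add(-10, Q)
x = Rational(-1669, 3) (x = Mul(Rational(-1, 6), Add(3275, Add(-10, 73))) = Mul(Rational(-1, 6), Add(3275, 63)) = Mul(Rational(-1, 6), 3338) = Rational(-1669, 3) ≈ -556.33)
Add(Add(Add(Function('C')(-34, -122), 14016), x), -39580) = Add(Add(Add(-34, 14016), Rational(-1669, 3)), -39580) = Add(Add(13982, Rational(-1669, 3)), -39580) = Add(Rational(40277, 3), -39580) = Rational(-78463, 3)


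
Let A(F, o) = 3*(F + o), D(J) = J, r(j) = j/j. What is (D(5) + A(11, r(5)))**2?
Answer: 1681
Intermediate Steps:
r(j) = 1
A(F, o) = 3*F + 3*o
(D(5) + A(11, r(5)))**2 = (5 + (3*11 + 3*1))**2 = (5 + (33 + 3))**2 = (5 + 36)**2 = 41**2 = 1681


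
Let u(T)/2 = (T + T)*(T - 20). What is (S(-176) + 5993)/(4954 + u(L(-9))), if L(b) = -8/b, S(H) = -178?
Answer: 94203/79154 ≈ 1.1901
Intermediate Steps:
u(T) = 4*T*(-20 + T) (u(T) = 2*((T + T)*(T - 20)) = 2*((2*T)*(-20 + T)) = 2*(2*T*(-20 + T)) = 4*T*(-20 + T))
(S(-176) + 5993)/(4954 + u(L(-9))) = (-178 + 5993)/(4954 + 4*(-8/(-9))*(-20 - 8/(-9))) = 5815/(4954 + 4*(-8*(-1/9))*(-20 - 8*(-1/9))) = 5815/(4954 + 4*(8/9)*(-20 + 8/9)) = 5815/(4954 + 4*(8/9)*(-172/9)) = 5815/(4954 - 5504/81) = 5815/(395770/81) = 5815*(81/395770) = 94203/79154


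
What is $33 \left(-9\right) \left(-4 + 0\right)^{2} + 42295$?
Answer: $37543$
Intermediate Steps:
$33 \left(-9\right) \left(-4 + 0\right)^{2} + 42295 = - 297 \left(-4\right)^{2} + 42295 = \left(-297\right) 16 + 42295 = -4752 + 42295 = 37543$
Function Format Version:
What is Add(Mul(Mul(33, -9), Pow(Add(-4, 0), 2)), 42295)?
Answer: 37543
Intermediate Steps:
Add(Mul(Mul(33, -9), Pow(Add(-4, 0), 2)), 42295) = Add(Mul(-297, Pow(-4, 2)), 42295) = Add(Mul(-297, 16), 42295) = Add(-4752, 42295) = 37543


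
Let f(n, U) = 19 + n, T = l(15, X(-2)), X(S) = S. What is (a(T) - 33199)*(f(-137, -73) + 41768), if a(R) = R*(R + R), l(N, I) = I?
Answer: -1382405150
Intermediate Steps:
T = -2
a(R) = 2*R² (a(R) = R*(2*R) = 2*R²)
(a(T) - 33199)*(f(-137, -73) + 41768) = (2*(-2)² - 33199)*((19 - 137) + 41768) = (2*4 - 33199)*(-118 + 41768) = (8 - 33199)*41650 = -33191*41650 = -1382405150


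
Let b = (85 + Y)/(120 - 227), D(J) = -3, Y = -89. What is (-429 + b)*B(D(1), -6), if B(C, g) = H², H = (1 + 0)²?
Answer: -45899/107 ≈ -428.96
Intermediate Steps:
H = 1 (H = 1² = 1)
B(C, g) = 1 (B(C, g) = 1² = 1)
b = 4/107 (b = (85 - 89)/(120 - 227) = -4/(-107) = -4*(-1/107) = 4/107 ≈ 0.037383)
(-429 + b)*B(D(1), -6) = (-429 + 4/107)*1 = -45899/107*1 = -45899/107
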